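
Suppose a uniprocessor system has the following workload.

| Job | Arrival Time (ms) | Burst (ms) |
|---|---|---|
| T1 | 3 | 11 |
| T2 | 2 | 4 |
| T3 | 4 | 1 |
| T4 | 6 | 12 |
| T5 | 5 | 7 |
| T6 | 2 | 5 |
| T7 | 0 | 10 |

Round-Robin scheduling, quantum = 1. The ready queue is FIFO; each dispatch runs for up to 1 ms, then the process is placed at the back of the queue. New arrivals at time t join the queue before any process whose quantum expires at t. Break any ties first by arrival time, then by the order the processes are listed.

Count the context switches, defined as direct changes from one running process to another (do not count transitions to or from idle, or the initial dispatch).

47

Schedule: | T7 0-2 | T2 2-3 | T6 3-4 | T7 4-5 | T1 5-6 | T2 6-7 | T3 7-8 | T6 8-9 | T5 9-10 | T7 10-11 | T4 11-12 | T1 12-13 | T2 13-14 | T6 14-15 | T5 15-16 | T7 16-17 | T4 17-18 | T1 18-19 | T2 19-20 | T6 20-21 | T5 21-22 | T7 22-23 | T4 23-24 | T1 24-25 | T6 25-26 | T5 26-27 | T7 27-28 | T4 28-29 | T1 29-30 | T5 30-31 | T7 31-32 | T4 32-33 | T1 33-34 | T5 34-35 | T7 35-36 | T4 36-37 | T1 37-38 | T5 38-39 | T7 39-40 | T4 40-41 | T1 41-42 | T4 42-43 | T1 43-44 | T4 44-45 | T1 45-46 | T4 46-47 | T1 47-48 | T4 48-50 |
Completion: T1=48  T2=20  T3=8  T4=50  T5=39  T6=26  T7=40
Turnaround (C−A): T1=45  T2=18  T3=4  T4=44  T5=34  T6=24  T7=40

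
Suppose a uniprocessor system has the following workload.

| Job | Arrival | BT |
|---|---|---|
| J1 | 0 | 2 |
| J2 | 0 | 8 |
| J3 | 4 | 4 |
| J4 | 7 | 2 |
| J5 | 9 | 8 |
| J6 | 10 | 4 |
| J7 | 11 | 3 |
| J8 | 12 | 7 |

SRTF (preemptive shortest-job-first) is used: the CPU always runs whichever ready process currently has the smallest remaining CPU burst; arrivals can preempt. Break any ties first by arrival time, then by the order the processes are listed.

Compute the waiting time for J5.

21

Timeline: | J1 0-2 | J2 2-4 | J3 4-8 | J4 8-10 | J6 10-14 | J7 14-17 | J2 17-23 | J8 23-30 | J5 30-38 |
Completion: J1=2  J2=23  J3=8  J4=10  J5=38  J6=14  J7=17  J8=30
Turnaround (C−A): J1=2  J2=23  J3=4  J4=3  J5=29  J6=4  J7=6  J8=18
Waiting(J5) = turnaround − burst = 29 − 8 = 21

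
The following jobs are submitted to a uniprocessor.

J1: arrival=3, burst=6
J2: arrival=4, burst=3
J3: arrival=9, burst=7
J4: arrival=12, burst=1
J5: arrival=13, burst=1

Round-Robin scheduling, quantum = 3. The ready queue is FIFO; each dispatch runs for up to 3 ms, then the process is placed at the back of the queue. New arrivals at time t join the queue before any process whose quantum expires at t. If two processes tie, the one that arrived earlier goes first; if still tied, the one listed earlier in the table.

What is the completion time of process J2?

Schedule: | idle 0-3 | J1 3-6 | J2 6-9 | J1 9-12 | J3 12-15 | J4 15-16 | J5 16-17 | J3 17-21 |
Completion: J1=12  J2=9  J3=21  J4=16  J5=17
Turnaround (C−A): J1=9  J2=5  J3=12  J4=4  J5=4

9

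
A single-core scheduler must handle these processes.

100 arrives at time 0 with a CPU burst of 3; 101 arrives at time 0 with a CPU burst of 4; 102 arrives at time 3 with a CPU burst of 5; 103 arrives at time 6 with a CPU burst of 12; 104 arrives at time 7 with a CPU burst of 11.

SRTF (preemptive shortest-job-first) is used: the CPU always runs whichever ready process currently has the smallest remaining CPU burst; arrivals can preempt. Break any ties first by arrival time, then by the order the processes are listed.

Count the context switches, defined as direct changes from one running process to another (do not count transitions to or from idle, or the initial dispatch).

4

Gantt: | 100 0-3 | 101 3-7 | 102 7-12 | 104 12-23 | 103 23-35 |
Completion: 100=3  101=7  102=12  103=35  104=23
Turnaround (C−A): 100=3  101=7  102=9  103=29  104=16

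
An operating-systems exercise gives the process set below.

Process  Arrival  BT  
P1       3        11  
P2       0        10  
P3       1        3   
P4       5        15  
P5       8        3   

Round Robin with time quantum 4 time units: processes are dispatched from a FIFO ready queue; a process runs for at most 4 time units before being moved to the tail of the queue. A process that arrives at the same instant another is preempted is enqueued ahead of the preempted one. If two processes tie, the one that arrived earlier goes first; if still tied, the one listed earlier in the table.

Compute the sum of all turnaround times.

117

Schedule: | P2 0-4 | P3 4-7 | P1 7-11 | P2 11-15 | P4 15-19 | P5 19-22 | P1 22-26 | P2 26-28 | P4 28-32 | P1 32-35 | P4 35-42 |
Completion: P1=35  P2=28  P3=7  P4=42  P5=22
Turnaround = completion − arrival: P1=32, P2=28, P3=6, P4=37, P5=14
Total turnaround = 32 + 28 + 6 + 37 + 14 = 117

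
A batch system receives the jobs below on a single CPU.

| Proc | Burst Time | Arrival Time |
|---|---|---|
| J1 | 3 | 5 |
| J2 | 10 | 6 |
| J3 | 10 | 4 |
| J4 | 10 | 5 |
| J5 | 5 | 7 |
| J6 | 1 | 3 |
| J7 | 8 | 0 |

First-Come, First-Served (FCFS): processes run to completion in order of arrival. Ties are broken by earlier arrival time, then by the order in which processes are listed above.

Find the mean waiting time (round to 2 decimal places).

Schedule: | J7 0-8 | J6 8-9 | J3 9-19 | J1 19-22 | J4 22-32 | J2 32-42 | J5 42-47 |
Completion: J1=22  J2=42  J3=19  J4=32  J5=47  J6=9  J7=8
Turnaround (C−A): J1=17  J2=36  J3=15  J4=27  J5=40  J6=6  J7=8
Waiting times: J1=14, J2=26, J3=5, J4=17, J5=35, J6=5, J7=0
Average waiting = (14+26+5+17+35+5+0) / 7 = 102/7 = 14.57

14.57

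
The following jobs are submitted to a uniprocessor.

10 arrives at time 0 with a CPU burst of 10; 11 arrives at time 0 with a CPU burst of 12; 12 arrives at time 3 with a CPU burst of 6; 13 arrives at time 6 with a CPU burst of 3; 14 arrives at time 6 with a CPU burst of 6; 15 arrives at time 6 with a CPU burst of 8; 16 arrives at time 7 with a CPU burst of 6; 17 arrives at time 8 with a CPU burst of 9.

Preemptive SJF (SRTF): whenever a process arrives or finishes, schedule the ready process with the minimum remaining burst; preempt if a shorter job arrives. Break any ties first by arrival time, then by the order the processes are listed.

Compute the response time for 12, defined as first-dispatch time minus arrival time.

0

Schedule: | 10 0-3 | 12 3-9 | 13 9-12 | 14 12-18 | 16 18-24 | 10 24-31 | 15 31-39 | 17 39-48 | 11 48-60 |
Completion: 10=31  11=60  12=9  13=12  14=18  15=39  16=24  17=48
Response(12) = first start − arrival = 3 − 3 = 0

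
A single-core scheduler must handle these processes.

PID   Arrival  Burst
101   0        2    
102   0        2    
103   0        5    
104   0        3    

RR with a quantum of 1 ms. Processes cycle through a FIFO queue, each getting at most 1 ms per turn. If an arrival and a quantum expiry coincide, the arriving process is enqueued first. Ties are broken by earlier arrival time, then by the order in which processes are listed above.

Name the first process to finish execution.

Gantt: | 101 0-1 | 102 1-2 | 103 2-3 | 104 3-4 | 101 4-5 | 102 5-6 | 103 6-7 | 104 7-8 | 103 8-9 | 104 9-10 | 103 10-12 |
Completion: 101=5  102=6  103=12  104=10
Turnaround (C−A): 101=5  102=6  103=12  104=10
Finish order: 101 → 102 → 104 → 103

101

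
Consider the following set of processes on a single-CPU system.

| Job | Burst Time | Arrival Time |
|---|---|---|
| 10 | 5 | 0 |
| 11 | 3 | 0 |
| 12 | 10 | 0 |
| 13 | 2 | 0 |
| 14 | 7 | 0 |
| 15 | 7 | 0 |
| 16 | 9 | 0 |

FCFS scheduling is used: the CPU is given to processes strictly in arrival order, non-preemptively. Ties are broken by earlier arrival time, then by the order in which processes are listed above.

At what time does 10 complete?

5

Timeline: | 10 0-5 | 11 5-8 | 12 8-18 | 13 18-20 | 14 20-27 | 15 27-34 | 16 34-43 |
Completion: 10=5  11=8  12=18  13=20  14=27  15=34  16=43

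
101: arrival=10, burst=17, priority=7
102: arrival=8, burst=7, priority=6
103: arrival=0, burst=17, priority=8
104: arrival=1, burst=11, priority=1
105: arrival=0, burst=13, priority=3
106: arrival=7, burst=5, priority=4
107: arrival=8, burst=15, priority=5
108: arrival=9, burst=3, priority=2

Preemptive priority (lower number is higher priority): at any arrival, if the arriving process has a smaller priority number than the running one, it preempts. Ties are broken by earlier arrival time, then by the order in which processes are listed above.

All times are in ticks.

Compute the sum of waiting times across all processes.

215

Gantt: | 105 0-1 | 104 1-12 | 108 12-15 | 105 15-27 | 106 27-32 | 107 32-47 | 102 47-54 | 101 54-71 | 103 71-88 |
Completion: 101=71  102=54  103=88  104=12  105=27  106=32  107=47  108=15
Turnaround (C−A): 101=61  102=46  103=88  104=11  105=27  106=25  107=39  108=6
Waiting = turnaround − burst: 101=44, 102=39, 103=71, 104=0, 105=14, 106=20, 107=24, 108=3
Total waiting = 44 + 39 + 71 + 0 + 14 + 20 + 24 + 3 = 215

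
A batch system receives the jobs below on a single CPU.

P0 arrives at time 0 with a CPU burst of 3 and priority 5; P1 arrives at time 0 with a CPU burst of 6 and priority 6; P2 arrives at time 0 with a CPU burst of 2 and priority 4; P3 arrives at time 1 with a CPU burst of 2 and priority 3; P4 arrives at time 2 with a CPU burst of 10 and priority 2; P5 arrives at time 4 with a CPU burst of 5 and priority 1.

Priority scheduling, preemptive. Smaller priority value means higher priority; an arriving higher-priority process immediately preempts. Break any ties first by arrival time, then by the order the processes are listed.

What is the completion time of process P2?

Timeline: | P2 0-1 | P3 1-2 | P4 2-4 | P5 4-9 | P4 9-17 | P3 17-18 | P2 18-19 | P0 19-22 | P1 22-28 |
Completion: P0=22  P1=28  P2=19  P3=18  P4=17  P5=9
Turnaround (C−A): P0=22  P1=28  P2=19  P3=17  P4=15  P5=5

19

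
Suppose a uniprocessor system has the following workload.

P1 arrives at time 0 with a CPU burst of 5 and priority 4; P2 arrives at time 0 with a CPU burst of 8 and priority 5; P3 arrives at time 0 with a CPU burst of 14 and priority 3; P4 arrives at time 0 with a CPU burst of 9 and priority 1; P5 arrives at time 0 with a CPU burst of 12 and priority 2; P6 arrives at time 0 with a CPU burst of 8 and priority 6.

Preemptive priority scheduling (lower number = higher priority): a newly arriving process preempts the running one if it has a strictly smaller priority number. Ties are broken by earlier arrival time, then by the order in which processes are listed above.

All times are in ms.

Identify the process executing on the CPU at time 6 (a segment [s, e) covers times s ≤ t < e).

P4

Gantt: | P4 0-9 | P5 9-21 | P3 21-35 | P1 35-40 | P2 40-48 | P6 48-56 |
Completion: P1=40  P2=48  P3=35  P4=9  P5=21  P6=56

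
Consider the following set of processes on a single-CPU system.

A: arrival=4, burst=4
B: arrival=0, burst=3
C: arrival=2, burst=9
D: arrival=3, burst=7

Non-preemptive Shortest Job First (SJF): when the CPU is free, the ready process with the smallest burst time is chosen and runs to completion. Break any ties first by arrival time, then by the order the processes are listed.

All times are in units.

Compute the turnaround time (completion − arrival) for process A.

Schedule: | B 0-3 | D 3-10 | A 10-14 | C 14-23 |
Completion: A=14  B=3  C=23  D=10
Turnaround (C−A): A=10  B=3  C=21  D=7
Turnaround(A) = completion − arrival = 14 − 4 = 10

10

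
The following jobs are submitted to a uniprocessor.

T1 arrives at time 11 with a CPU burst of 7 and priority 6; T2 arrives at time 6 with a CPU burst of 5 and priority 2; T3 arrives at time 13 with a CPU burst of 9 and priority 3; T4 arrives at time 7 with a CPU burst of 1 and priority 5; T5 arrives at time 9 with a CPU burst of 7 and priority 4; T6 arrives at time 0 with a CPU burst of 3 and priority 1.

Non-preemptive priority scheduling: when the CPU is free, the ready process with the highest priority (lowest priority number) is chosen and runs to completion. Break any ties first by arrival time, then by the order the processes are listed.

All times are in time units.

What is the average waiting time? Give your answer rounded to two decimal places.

7.33

Schedule: | T6 0-3 | idle 3-6 | T2 6-11 | T5 11-18 | T3 18-27 | T4 27-28 | T1 28-35 |
Completion: T1=35  T2=11  T3=27  T4=28  T5=18  T6=3
Turnaround (C−A): T1=24  T2=5  T3=14  T4=21  T5=9  T6=3
Waiting times: T1=17, T2=0, T3=5, T4=20, T5=2, T6=0
Average waiting = (17+0+5+20+2+0) / 6 = 44/6 = 7.33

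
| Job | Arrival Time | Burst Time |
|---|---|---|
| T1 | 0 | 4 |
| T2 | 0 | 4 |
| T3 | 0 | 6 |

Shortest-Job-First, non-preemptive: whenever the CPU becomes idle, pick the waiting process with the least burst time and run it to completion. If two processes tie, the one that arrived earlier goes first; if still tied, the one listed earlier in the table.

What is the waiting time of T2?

Gantt: | T1 0-4 | T2 4-8 | T3 8-14 |
Completion: T1=4  T2=8  T3=14
Turnaround (C−A): T1=4  T2=8  T3=14
Waiting(T2) = turnaround − burst = 8 − 4 = 4

4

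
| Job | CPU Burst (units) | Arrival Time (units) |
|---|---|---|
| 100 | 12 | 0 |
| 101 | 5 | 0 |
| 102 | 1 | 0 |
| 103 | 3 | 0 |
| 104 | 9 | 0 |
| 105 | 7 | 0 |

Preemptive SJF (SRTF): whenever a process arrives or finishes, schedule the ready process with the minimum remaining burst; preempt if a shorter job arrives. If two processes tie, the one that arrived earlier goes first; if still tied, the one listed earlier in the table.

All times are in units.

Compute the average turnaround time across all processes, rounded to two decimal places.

Schedule: | 102 0-1 | 103 1-4 | 101 4-9 | 105 9-16 | 104 16-25 | 100 25-37 |
Completion: 100=37  101=9  102=1  103=4  104=25  105=16
Turnaround (C−A): 100=37  101=9  102=1  103=4  104=25  105=16
Turnaround times: 100=37, 101=9, 102=1, 103=4, 104=25, 105=16
Average turnaround = (37+9+1+4+25+16) / 6 = 92/6 = 15.33

15.33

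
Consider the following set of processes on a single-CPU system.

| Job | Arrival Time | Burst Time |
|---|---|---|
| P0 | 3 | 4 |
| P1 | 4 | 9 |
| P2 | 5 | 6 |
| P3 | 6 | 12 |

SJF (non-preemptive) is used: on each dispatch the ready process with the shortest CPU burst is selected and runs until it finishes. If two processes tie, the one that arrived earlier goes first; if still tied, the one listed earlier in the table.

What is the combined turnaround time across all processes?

58

Timeline: | idle 0-3 | P0 3-7 | P2 7-13 | P1 13-22 | P3 22-34 |
Completion: P0=7  P1=22  P2=13  P3=34
Turnaround = completion − arrival: P0=4, P1=18, P2=8, P3=28
Total turnaround = 4 + 18 + 8 + 28 = 58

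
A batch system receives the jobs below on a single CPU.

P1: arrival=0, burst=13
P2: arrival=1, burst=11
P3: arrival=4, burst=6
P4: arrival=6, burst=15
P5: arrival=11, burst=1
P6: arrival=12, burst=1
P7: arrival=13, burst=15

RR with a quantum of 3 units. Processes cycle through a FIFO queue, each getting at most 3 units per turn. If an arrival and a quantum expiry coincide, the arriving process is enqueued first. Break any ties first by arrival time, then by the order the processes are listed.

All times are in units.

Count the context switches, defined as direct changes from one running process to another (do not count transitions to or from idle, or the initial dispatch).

Timeline: | P1 0-3 | P2 3-6 | P1 6-9 | P3 9-12 | P4 12-15 | P2 15-18 | P1 18-21 | P5 21-22 | P6 22-23 | P3 23-26 | P7 26-29 | P4 29-32 | P2 32-35 | P1 35-38 | P7 38-41 | P4 41-44 | P2 44-46 | P1 46-47 | P7 47-50 | P4 50-53 | P7 53-56 | P4 56-59 | P7 59-62 |
Completion: P1=47  P2=46  P3=26  P4=59  P5=22  P6=23  P7=62
Turnaround (C−A): P1=47  P2=45  P3=22  P4=53  P5=11  P6=11  P7=49

22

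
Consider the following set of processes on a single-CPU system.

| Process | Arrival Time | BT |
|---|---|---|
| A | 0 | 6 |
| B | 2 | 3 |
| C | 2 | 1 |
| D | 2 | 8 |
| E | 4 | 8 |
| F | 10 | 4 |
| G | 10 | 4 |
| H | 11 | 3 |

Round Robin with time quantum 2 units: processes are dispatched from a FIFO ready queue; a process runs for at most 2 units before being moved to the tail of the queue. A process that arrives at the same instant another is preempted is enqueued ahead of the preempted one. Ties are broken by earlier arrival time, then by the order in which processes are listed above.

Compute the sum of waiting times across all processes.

116

Timeline: | A 0-2 | B 2-4 | C 4-5 | D 5-7 | A 7-9 | E 9-11 | B 11-12 | D 12-14 | A 14-16 | F 16-18 | G 18-20 | H 20-22 | E 22-24 | D 24-26 | F 26-28 | G 28-30 | H 30-31 | E 31-33 | D 33-35 | E 35-37 |
Completion: A=16  B=12  C=5  D=35  E=37  F=28  G=30  H=31
Waiting = turnaround − burst: A=10, B=7, C=2, D=25, E=25, F=14, G=16, H=17
Total waiting = 10 + 7 + 2 + 25 + 25 + 14 + 16 + 17 = 116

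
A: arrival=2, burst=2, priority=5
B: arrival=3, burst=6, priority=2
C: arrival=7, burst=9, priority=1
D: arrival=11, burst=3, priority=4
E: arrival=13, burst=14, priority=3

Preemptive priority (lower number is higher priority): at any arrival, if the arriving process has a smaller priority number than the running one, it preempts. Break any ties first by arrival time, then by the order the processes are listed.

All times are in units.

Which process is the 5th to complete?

Gantt: | idle 0-2 | A 2-3 | B 3-7 | C 7-16 | B 16-18 | E 18-32 | D 32-35 | A 35-36 |
Completion: A=36  B=18  C=16  D=35  E=32
Turnaround (C−A): A=34  B=15  C=9  D=24  E=19
Finish order: C → B → E → D → A

A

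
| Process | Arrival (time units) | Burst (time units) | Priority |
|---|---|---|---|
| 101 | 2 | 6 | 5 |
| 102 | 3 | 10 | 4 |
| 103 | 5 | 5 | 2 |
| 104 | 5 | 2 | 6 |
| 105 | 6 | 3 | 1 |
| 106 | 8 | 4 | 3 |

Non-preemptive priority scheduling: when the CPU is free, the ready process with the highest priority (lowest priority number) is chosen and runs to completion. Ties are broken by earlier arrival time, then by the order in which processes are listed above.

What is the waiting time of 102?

Timeline: | idle 0-2 | 101 2-8 | 105 8-11 | 103 11-16 | 106 16-20 | 102 20-30 | 104 30-32 |
Completion: 101=8  102=30  103=16  104=32  105=11  106=20
Waiting(102) = turnaround − burst = 27 − 10 = 17

17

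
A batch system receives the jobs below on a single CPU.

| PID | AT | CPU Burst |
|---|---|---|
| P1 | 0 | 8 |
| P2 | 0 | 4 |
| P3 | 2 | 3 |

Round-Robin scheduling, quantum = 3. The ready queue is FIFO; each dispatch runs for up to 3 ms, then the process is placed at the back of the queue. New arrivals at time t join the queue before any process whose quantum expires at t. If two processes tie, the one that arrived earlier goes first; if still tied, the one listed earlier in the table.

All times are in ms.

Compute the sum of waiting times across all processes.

Schedule: | P1 0-3 | P2 3-6 | P3 6-9 | P1 9-12 | P2 12-13 | P1 13-15 |
Completion: P1=15  P2=13  P3=9
Waiting = turnaround − burst: P1=7, P2=9, P3=4
Total waiting = 7 + 9 + 4 = 20

20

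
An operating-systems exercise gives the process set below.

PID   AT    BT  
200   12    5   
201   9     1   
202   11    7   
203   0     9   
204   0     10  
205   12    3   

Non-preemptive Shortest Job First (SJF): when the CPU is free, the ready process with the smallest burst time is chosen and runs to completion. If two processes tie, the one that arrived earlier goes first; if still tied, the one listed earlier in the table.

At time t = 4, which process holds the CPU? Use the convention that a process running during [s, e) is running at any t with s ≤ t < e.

Gantt: | 203 0-9 | 201 9-10 | 204 10-20 | 205 20-23 | 200 23-28 | 202 28-35 |
Completion: 200=28  201=10  202=35  203=9  204=20  205=23
Turnaround (C−A): 200=16  201=1  202=24  203=9  204=20  205=11

203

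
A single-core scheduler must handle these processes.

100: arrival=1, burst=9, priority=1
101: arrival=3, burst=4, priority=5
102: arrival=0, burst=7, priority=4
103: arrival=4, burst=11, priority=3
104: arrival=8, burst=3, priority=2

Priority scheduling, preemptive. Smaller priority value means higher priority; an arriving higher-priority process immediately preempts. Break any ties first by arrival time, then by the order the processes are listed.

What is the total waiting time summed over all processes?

61

Timeline: | 102 0-1 | 100 1-10 | 104 10-13 | 103 13-24 | 102 24-30 | 101 30-34 |
Completion: 100=10  101=34  102=30  103=24  104=13
Waiting = turnaround − burst: 100=0, 101=27, 102=23, 103=9, 104=2
Total waiting = 0 + 27 + 23 + 9 + 2 = 61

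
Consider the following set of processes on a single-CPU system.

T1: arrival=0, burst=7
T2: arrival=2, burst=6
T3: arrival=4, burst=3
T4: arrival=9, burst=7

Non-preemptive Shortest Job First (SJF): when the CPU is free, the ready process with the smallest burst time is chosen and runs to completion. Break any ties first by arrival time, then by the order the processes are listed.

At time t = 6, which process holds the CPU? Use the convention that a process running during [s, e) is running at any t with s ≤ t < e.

T1

Gantt: | T1 0-7 | T3 7-10 | T2 10-16 | T4 16-23 |
Completion: T1=7  T2=16  T3=10  T4=23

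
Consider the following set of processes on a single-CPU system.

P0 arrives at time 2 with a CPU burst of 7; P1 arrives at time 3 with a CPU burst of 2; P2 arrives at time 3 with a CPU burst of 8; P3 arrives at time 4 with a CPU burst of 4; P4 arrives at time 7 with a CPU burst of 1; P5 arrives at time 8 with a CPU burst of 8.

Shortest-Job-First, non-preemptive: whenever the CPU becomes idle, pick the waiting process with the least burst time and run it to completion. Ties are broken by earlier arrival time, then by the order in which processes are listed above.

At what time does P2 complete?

24

Schedule: | idle 0-2 | P0 2-9 | P4 9-10 | P1 10-12 | P3 12-16 | P2 16-24 | P5 24-32 |
Completion: P0=9  P1=12  P2=24  P3=16  P4=10  P5=32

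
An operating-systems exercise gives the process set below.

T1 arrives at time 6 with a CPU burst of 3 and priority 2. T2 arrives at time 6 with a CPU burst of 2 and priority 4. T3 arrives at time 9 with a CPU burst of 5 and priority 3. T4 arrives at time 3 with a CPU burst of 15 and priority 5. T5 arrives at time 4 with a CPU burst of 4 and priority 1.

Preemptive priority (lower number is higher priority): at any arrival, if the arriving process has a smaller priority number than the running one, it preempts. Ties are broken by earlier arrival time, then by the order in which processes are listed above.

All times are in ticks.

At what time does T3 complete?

Timeline: | idle 0-3 | T4 3-4 | T5 4-8 | T1 8-11 | T3 11-16 | T2 16-18 | T4 18-32 |
Completion: T1=11  T2=18  T3=16  T4=32  T5=8
Turnaround (C−A): T1=5  T2=12  T3=7  T4=29  T5=4

16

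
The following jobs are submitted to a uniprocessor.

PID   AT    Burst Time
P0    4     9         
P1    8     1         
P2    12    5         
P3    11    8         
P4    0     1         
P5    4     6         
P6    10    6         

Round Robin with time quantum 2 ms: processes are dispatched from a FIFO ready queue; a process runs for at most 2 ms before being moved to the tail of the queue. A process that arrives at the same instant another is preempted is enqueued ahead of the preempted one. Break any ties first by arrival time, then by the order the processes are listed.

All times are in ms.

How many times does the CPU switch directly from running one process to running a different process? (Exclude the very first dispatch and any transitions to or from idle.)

Timeline: | P4 0-1 | idle 1-4 | P0 4-6 | P5 6-8 | P0 8-10 | P1 10-11 | P5 11-13 | P6 13-15 | P0 15-17 | P3 17-19 | P2 19-21 | P5 21-23 | P6 23-25 | P0 25-27 | P3 27-29 | P2 29-31 | P6 31-33 | P0 33-34 | P3 34-36 | P2 36-37 | P3 37-39 |
Completion: P0=34  P1=11  P2=37  P3=39  P4=1  P5=23  P6=33
Turnaround (C−A): P0=30  P1=3  P2=25  P3=28  P4=1  P5=19  P6=23

18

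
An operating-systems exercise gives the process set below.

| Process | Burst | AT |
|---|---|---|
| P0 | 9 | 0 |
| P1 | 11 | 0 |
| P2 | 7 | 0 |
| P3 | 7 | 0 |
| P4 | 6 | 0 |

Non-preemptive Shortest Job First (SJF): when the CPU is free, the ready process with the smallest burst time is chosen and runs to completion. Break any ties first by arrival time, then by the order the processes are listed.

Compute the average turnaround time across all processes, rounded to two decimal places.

Timeline: | P4 0-6 | P2 6-13 | P3 13-20 | P0 20-29 | P1 29-40 |
Completion: P0=29  P1=40  P2=13  P3=20  P4=6
Turnaround (C−A): P0=29  P1=40  P2=13  P3=20  P4=6
Turnaround times: P0=29, P1=40, P2=13, P3=20, P4=6
Average turnaround = (29+40+13+20+6) / 5 = 108/5 = 21.60

21.60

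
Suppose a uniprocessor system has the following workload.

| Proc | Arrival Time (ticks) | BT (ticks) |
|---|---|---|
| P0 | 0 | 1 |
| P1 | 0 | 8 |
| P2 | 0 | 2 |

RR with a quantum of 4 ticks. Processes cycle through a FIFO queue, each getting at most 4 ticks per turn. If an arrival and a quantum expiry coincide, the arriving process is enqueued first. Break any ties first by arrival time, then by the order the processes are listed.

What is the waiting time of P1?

Schedule: | P0 0-1 | P1 1-5 | P2 5-7 | P1 7-11 |
Completion: P0=1  P1=11  P2=7
Waiting(P1) = turnaround − burst = 11 − 8 = 3

3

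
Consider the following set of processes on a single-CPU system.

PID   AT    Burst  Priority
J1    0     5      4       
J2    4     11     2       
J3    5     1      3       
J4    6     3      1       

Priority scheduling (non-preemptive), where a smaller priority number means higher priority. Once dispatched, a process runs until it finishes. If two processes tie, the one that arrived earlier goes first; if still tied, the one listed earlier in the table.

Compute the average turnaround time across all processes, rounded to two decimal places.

Schedule: | J1 0-5 | J2 5-16 | J4 16-19 | J3 19-20 |
Completion: J1=5  J2=16  J3=20  J4=19
Turnaround times: J1=5, J2=12, J3=15, J4=13
Average turnaround = (5+12+15+13) / 4 = 45/4 = 11.25

11.25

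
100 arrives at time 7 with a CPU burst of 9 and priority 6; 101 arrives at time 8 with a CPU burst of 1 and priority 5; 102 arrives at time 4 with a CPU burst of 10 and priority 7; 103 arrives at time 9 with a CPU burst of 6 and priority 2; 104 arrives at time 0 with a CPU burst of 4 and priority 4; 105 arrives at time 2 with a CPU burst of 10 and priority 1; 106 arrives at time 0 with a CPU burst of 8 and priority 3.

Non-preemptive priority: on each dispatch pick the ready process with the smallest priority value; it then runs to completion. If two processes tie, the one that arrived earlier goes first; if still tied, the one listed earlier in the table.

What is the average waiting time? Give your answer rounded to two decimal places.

16.43

Gantt: | 106 0-8 | 105 8-18 | 103 18-24 | 104 24-28 | 101 28-29 | 100 29-38 | 102 38-48 |
Completion: 100=38  101=29  102=48  103=24  104=28  105=18  106=8
Turnaround (C−A): 100=31  101=21  102=44  103=15  104=28  105=16  106=8
Waiting times: 100=22, 101=20, 102=34, 103=9, 104=24, 105=6, 106=0
Average waiting = (22+20+34+9+24+6+0) / 7 = 115/7 = 16.43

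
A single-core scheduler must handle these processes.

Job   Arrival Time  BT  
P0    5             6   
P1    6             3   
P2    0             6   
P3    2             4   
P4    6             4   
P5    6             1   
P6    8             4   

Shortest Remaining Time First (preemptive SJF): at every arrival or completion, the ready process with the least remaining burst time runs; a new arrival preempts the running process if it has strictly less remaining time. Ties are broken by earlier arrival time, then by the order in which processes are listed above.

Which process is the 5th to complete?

P4

Schedule: | P2 0-6 | P5 6-7 | P1 7-10 | P3 10-14 | P4 14-18 | P6 18-22 | P0 22-28 |
Completion: P0=28  P1=10  P2=6  P3=14  P4=18  P5=7  P6=22
Finish order: P2 → P5 → P1 → P3 → P4 → P6 → P0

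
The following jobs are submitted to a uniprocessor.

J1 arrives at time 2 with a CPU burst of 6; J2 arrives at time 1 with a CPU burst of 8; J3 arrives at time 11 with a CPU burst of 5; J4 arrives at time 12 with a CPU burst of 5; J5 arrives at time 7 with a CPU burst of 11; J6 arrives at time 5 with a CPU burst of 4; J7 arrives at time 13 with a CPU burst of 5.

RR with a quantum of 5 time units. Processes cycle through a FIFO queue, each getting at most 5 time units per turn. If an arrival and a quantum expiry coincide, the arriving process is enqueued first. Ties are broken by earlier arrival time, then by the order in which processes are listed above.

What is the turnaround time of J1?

Gantt: | idle 0-1 | J2 1-6 | J1 6-11 | J6 11-15 | J2 15-18 | J5 18-23 | J3 23-28 | J1 28-29 | J4 29-34 | J7 34-39 | J5 39-45 |
Completion: J1=29  J2=18  J3=28  J4=34  J5=45  J6=15  J7=39
Turnaround (C−A): J1=27  J2=17  J3=17  J4=22  J5=38  J6=10  J7=26
Turnaround(J1) = completion − arrival = 29 − 2 = 27

27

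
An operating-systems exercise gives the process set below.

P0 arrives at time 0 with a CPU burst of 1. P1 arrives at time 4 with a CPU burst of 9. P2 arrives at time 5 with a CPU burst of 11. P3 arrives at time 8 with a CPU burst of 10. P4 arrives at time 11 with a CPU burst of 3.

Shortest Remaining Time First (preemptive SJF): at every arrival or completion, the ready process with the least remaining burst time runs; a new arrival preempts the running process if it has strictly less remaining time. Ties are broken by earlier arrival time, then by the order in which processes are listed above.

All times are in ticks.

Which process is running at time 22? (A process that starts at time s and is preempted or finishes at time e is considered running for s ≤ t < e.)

P3

Timeline: | P0 0-1 | idle 1-4 | P1 4-13 | P4 13-16 | P3 16-26 | P2 26-37 |
Completion: P0=1  P1=13  P2=37  P3=26  P4=16
Turnaround (C−A): P0=1  P1=9  P2=32  P3=18  P4=5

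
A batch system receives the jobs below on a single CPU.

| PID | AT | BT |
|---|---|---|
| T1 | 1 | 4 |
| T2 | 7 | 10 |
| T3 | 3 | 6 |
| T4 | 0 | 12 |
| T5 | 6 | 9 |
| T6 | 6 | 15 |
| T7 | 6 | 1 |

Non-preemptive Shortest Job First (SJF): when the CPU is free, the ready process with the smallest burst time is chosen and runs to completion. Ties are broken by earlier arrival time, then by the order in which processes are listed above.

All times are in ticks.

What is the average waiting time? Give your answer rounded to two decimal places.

Schedule: | T4 0-12 | T7 12-13 | T1 13-17 | T3 17-23 | T5 23-32 | T2 32-42 | T6 42-57 |
Completion: T1=17  T2=42  T3=23  T4=12  T5=32  T6=57  T7=13
Waiting times: T1=12, T2=25, T3=14, T4=0, T5=17, T6=36, T7=6
Average waiting = (12+25+14+0+17+36+6) / 7 = 110/7 = 15.71

15.71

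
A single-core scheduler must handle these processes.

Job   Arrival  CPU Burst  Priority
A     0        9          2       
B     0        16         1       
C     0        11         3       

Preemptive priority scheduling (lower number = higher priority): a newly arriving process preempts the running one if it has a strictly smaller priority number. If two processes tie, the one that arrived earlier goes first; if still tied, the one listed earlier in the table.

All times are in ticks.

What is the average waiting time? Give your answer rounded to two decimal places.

13.67

Gantt: | B 0-16 | A 16-25 | C 25-36 |
Completion: A=25  B=16  C=36
Turnaround (C−A): A=25  B=16  C=36
Waiting times: A=16, B=0, C=25
Average waiting = (16+0+25) / 3 = 41/3 = 13.67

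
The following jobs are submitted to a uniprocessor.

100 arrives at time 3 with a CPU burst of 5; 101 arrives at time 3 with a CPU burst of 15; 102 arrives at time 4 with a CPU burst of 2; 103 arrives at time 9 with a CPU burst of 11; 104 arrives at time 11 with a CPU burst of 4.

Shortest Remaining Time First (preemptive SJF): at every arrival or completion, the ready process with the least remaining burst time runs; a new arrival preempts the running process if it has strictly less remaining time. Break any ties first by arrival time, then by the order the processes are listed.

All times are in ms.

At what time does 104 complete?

15

Gantt: | idle 0-3 | 100 3-4 | 102 4-6 | 100 6-10 | 103 10-11 | 104 11-15 | 103 15-25 | 101 25-40 |
Completion: 100=10  101=40  102=6  103=25  104=15
Turnaround (C−A): 100=7  101=37  102=2  103=16  104=4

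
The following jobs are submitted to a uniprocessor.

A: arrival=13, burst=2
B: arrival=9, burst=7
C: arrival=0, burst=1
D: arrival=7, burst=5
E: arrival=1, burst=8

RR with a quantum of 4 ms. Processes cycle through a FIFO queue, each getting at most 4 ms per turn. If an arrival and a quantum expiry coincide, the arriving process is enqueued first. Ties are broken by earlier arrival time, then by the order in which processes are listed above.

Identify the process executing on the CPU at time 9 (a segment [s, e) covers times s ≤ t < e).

D

Gantt: | C 0-1 | E 1-9 | D 9-13 | B 13-17 | A 17-19 | D 19-20 | B 20-23 |
Completion: A=19  B=23  C=1  D=20  E=9
Turnaround (C−A): A=6  B=14  C=1  D=13  E=8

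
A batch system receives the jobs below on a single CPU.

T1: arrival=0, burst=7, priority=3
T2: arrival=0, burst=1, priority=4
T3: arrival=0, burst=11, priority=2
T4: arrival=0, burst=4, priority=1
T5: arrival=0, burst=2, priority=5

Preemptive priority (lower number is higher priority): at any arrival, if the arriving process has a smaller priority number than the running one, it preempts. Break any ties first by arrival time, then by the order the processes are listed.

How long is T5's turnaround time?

25

Gantt: | T4 0-4 | T3 4-15 | T1 15-22 | T2 22-23 | T5 23-25 |
Completion: T1=22  T2=23  T3=15  T4=4  T5=25
Turnaround (C−A): T1=22  T2=23  T3=15  T4=4  T5=25
Turnaround(T5) = completion − arrival = 25 − 0 = 25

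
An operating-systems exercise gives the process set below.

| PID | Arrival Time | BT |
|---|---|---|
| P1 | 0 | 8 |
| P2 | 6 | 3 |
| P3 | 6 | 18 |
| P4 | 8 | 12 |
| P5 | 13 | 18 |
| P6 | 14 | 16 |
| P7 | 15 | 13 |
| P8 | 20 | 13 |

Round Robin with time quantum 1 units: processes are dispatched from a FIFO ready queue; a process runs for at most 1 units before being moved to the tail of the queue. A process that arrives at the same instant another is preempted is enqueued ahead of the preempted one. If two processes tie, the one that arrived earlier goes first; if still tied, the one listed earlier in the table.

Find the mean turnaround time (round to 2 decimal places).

Gantt: | P1 0-6 | P2 6-7 | P3 7-8 | P1 8-9 | P2 9-10 | P4 10-11 | P3 11-12 | P1 12-13 | P2 13-14 | P4 14-15 | P3 15-16 | P5 16-17 | P6 17-18 | P7 18-19 | P4 19-20 | P3 20-21 | P5 21-22 | P6 22-23 | P7 23-24 | P8 24-25 | P4 25-26 | P3 26-27 | P5 27-28 | P6 28-29 | P7 29-30 | P8 30-31 | P4 31-32 | P3 32-33 | P5 33-34 | P6 34-35 | P7 35-36 | P8 36-37 | P4 37-38 | P3 38-39 | P5 39-40 | P6 40-41 | P7 41-42 | P8 42-43 | P4 43-44 | P3 44-45 | P5 45-46 | P6 46-47 | P7 47-48 | P8 48-49 | P4 49-50 | P3 50-51 | P5 51-52 | P6 52-53 | P7 53-54 | P8 54-55 | P4 55-56 | P3 56-57 | P5 57-58 | P6 58-59 | P7 59-60 | P8 60-61 | P4 61-62 | P3 62-63 | P5 63-64 | P6 64-65 | P7 65-66 | P8 66-67 | P4 67-68 | P3 68-69 | P5 69-70 | P6 70-71 | P7 71-72 | P8 72-73 | P4 73-74 | P3 74-75 | P5 75-76 | P6 76-77 | P7 77-78 | P8 78-79 | P3 79-80 | P5 80-81 | P6 81-82 | P7 82-83 | P8 83-84 | P3 84-85 | P5 85-86 | P6 86-87 | P7 87-88 | P8 88-89 | P3 89-90 | P5 90-91 | P6 91-92 | P8 92-93 | P3 93-94 | P5 94-95 | P6 95-96 | P3 96-97 | P5 97-98 | P6 98-99 | P5 99-101 |
Completion: P1=13  P2=14  P3=97  P4=74  P5=101  P6=99  P7=88  P8=93
Turnaround (C−A): P1=13  P2=8  P3=91  P4=66  P5=88  P6=85  P7=73  P8=73
Turnaround times: P1=13, P2=8, P3=91, P4=66, P5=88, P6=85, P7=73, P8=73
Average turnaround = (13+8+91+66+88+85+73+73) / 8 = 497/8 = 62.13

62.13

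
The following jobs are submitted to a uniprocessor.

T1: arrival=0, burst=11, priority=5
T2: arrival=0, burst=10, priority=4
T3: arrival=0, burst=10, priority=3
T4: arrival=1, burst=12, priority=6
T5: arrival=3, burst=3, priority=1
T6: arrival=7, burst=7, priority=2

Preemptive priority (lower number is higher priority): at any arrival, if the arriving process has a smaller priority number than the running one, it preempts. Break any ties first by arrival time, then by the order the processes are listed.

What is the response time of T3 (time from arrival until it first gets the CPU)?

0

Timeline: | T3 0-3 | T5 3-6 | T3 6-7 | T6 7-14 | T3 14-20 | T2 20-30 | T1 30-41 | T4 41-53 |
Completion: T1=41  T2=30  T3=20  T4=53  T5=6  T6=14
Response(T3) = first start − arrival = 0 − 0 = 0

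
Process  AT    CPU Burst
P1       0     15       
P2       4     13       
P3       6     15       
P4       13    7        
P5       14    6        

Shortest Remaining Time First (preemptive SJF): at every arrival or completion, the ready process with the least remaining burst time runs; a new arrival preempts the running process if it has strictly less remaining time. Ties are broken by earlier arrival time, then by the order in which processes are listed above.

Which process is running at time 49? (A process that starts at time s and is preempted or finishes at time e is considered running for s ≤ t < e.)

P3

Timeline: | P1 0-15 | P5 15-21 | P4 21-28 | P2 28-41 | P3 41-56 |
Completion: P1=15  P2=41  P3=56  P4=28  P5=21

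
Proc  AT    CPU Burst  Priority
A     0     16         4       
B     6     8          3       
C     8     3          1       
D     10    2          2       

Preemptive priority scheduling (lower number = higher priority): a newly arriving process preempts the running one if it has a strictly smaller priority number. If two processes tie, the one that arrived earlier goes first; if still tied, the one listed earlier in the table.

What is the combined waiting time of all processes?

Schedule: | A 0-6 | B 6-8 | C 8-11 | D 11-13 | B 13-19 | A 19-29 |
Completion: A=29  B=19  C=11  D=13
Waiting = turnaround − burst: A=13, B=5, C=0, D=1
Total waiting = 13 + 5 + 0 + 1 = 19

19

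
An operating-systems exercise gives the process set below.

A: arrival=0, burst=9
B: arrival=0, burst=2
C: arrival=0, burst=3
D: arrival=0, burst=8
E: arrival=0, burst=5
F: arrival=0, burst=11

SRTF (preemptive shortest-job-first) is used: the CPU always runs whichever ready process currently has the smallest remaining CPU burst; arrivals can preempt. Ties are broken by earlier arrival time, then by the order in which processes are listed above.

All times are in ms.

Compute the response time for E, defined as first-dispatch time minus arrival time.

5

Gantt: | B 0-2 | C 2-5 | E 5-10 | D 10-18 | A 18-27 | F 27-38 |
Completion: A=27  B=2  C=5  D=18  E=10  F=38
Turnaround (C−A): A=27  B=2  C=5  D=18  E=10  F=38
Response(E) = first start − arrival = 5 − 0 = 5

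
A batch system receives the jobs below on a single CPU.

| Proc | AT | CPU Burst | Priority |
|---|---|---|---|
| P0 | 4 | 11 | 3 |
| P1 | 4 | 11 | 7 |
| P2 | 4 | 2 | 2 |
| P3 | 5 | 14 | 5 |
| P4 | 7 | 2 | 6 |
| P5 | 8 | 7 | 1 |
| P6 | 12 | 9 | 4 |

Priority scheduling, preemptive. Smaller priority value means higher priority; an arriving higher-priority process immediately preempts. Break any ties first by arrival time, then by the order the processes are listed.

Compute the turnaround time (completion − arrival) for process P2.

2

Schedule: | idle 0-4 | P2 4-6 | P0 6-8 | P5 8-15 | P0 15-24 | P6 24-33 | P3 33-47 | P4 47-49 | P1 49-60 |
Completion: P0=24  P1=60  P2=6  P3=47  P4=49  P5=15  P6=33
Turnaround(P2) = completion − arrival = 6 − 4 = 2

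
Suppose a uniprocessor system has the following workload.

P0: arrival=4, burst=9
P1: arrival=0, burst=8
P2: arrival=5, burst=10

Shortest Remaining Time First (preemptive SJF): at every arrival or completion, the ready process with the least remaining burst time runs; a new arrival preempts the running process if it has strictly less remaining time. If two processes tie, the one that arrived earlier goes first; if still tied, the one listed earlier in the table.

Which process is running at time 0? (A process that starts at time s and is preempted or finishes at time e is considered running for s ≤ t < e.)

P1

Gantt: | P1 0-8 | P0 8-17 | P2 17-27 |
Completion: P0=17  P1=8  P2=27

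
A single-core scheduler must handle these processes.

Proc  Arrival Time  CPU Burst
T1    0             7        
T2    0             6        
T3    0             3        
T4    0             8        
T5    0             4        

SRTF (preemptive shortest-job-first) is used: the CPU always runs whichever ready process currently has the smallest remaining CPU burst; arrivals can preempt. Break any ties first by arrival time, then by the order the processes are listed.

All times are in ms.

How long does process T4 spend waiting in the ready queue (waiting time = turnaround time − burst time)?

20

Timeline: | T3 0-3 | T5 3-7 | T2 7-13 | T1 13-20 | T4 20-28 |
Completion: T1=20  T2=13  T3=3  T4=28  T5=7
Turnaround (C−A): T1=20  T2=13  T3=3  T4=28  T5=7
Waiting(T4) = turnaround − burst = 28 − 8 = 20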